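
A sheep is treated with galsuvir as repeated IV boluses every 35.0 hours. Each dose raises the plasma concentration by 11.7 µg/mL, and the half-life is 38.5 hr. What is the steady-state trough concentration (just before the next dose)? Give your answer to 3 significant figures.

13.3 µg/mL

k = ln 2 / 38.5 = 0.01800 hr⁻¹
Fraction remaining after one interval: e^(−kτ) = e^(−0.01800 × 35.0) = 0.5325
R = 1 / (1 − 0.5325) = 2.139
Css,max = 11.7 × 2.139 = 25.03 µg/mL
Css,min = Css,max × e^(−kτ) = 25.03 × 0.5325 ≈ 13.3 µg/mL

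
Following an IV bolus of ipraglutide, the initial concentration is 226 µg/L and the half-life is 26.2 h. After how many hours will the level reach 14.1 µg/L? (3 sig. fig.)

105 hours

k = ln 2 / 26.2 = 0.02646 h⁻¹
C(t) = C₀ e^(−kt)  ⇒  t = ln(C₀/C) / k
t = ln(226/14.1) / 0.02646 = 2.774 / 0.02646 ≈ 105 hours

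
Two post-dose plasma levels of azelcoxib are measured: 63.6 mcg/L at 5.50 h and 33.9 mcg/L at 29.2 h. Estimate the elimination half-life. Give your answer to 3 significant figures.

k = ln(C₁/C₂) / (t₂ − t₁) = ln(63.6/33.9) / (29.2 − 5.50)
  = 0.6292 / 23.70 = 0.02655 h⁻¹
t½ = ln 2 / k = ln 2 / 0.02655 ≈ 26.1 hours

26.1 hours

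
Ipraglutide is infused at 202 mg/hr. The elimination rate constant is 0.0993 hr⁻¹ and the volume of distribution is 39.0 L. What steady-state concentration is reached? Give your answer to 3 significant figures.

52.2 µg/mL

CL = k · V = 0.0993 × 39.0 = 3.873 L/hr
Css = rate / CL = 202 / 3.873 ≈ 52.2 µg/mL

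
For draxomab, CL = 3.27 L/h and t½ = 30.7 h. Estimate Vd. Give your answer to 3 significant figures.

k = ln 2 / t½ = ln 2 / 30.7 = 0.02258 h⁻¹
V = CL / k = 3.27 / 0.02258 ≈ 145 L

145 L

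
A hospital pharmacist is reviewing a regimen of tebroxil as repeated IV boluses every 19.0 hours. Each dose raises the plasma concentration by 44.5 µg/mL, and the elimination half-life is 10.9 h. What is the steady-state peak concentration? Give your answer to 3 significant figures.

63.5 µg/mL

k = ln 2 / 10.9 = 0.06359 h⁻¹
Fraction remaining after one interval: e^(−kτ) = e^(−0.06359 × 19.0) = 0.2987
R = 1 / (1 − 0.2987) = 1.426
Css,max = 44.5 × 1.426 ≈ 63.5 µg/mL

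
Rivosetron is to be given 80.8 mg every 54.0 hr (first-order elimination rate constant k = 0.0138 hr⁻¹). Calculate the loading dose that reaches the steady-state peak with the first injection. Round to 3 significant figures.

Accumulation ratio R = 1 / (1 − e^(−kτ)) = 1 / (1 − e^(−0.01380×54.0)) = 1 / (1 − 0.4746) = 1.903
Loading dose = maintenance dose × R = 80.8 × 1.903 ≈ 154 mg

154 mg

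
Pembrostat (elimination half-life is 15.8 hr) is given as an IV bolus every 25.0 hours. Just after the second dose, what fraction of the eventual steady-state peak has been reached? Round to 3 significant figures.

k = ln 2 / 15.8 = 0.04387 hr⁻¹
f_n = 1 − e^(−nkτ) = 1 − e^(−2 × 0.04387 × 25.0) = 1 − e^(−2.194) = 1 − 0.1115 ≈ 0.888

0.888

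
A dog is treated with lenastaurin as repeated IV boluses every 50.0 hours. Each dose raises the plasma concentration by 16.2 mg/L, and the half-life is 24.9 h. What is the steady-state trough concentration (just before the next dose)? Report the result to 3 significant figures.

k = ln 2 / 24.9 = 0.02784 h⁻¹
Fraction remaining after one interval: e^(−kτ) = e^(−0.02784 × 50.0) = 0.2486
R = 1 / (1 − 0.2486) = 1.331
Css,max = 16.2 × 1.331 = 21.56 mg/L
Css,min = Css,max × e^(−kτ) = 21.56 × 0.2486 ≈ 5.36 mg/L

5.36 mg/L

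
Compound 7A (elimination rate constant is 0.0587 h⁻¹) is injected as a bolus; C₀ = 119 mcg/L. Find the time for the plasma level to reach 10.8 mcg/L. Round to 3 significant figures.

40.9 hours

C(t) = C₀ e^(−kt)  ⇒  t = ln(C₀/C) / k
t = ln(119/10.8) / 0.05870 = 2.400 / 0.05870 ≈ 40.9 hours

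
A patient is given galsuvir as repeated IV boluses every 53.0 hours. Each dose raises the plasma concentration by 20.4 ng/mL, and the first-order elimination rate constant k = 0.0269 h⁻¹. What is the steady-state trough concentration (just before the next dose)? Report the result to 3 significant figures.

6.45 ng/mL

Fraction remaining after one interval: e^(−kτ) = e^(−0.02690 × 53.0) = 0.2403
R = 1 / (1 − 0.2403) = 1.316
Css,max = 20.4 × 1.316 = 26.85 ng/mL
Css,min = Css,max × e^(−kτ) = 26.85 × 0.2403 ≈ 6.45 ng/mL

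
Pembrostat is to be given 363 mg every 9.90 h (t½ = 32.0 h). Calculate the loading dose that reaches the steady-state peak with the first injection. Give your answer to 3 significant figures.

k = ln 2 / 32.0 = 0.02166 h⁻¹
Accumulation ratio R = 1 / (1 − e^(−kτ)) = 1 / (1 − e^(−0.02166×9.90)) = 1 / (1 − 0.8070) = 5.181
Loading dose = maintenance dose × R = 363 × 5.181 ≈ 1880 mg

1880 mg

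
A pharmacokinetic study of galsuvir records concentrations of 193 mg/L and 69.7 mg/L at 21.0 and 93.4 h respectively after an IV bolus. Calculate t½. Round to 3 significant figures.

k = ln(C₁/C₂) / (t₂ − t₁) = ln(193/69.7) / (93.4 − 21.0)
  = 1.018 / 72.40 = 0.01407 h⁻¹
t½ = ln 2 / k = ln 2 / 0.01407 ≈ 49.3 hours

49.3 hours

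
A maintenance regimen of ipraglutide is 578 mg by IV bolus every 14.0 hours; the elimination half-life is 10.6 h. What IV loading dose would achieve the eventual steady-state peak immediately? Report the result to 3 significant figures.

k = ln 2 / 10.6 = 0.06539 h⁻¹
Accumulation ratio R = 1 / (1 − e^(−kτ)) = 1 / (1 − e^(−0.06539×14.0)) = 1 / (1 − 0.4003) = 1.668
Loading dose = maintenance dose × R = 578 × 1.668 ≈ 964 mg

964 mg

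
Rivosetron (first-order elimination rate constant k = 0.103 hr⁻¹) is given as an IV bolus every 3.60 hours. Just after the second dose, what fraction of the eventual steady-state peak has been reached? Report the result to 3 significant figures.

0.524

f_n = 1 − e^(−nkτ) = 1 − e^(−2 × 0.1030 × 3.60) = 1 − e^(−0.7416) = 1 − 0.4764 ≈ 0.524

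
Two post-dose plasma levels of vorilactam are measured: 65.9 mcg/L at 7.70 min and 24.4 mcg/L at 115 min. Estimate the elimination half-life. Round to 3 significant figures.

74.9 minutes

k = ln(C₁/C₂) / (t₂ − t₁) = ln(65.9/24.4) / (115 − 7.70)
  = 0.9936 / 107.3 = 0.009260 min⁻¹
t½ = ln 2 / k = ln 2 / 0.009260 ≈ 74.9 minutes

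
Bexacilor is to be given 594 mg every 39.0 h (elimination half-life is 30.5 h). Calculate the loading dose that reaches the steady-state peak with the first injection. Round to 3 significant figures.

1010 mg

k = ln 2 / 30.5 = 0.02273 h⁻¹
Accumulation ratio R = 1 / (1 − e^(−kτ)) = 1 / (1 − e^(−0.02273×39.0)) = 1 / (1 − 0.4122) = 1.701
Loading dose = maintenance dose × R = 594 × 1.701 ≈ 1010 mg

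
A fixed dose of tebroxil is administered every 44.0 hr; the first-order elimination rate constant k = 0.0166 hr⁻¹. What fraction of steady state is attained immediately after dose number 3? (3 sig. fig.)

f_n = 1 − e^(−nkτ) = 1 − e^(−3 × 0.01660 × 44.0) = 1 − e^(−2.191) = 1 − 0.1118 ≈ 0.888

0.888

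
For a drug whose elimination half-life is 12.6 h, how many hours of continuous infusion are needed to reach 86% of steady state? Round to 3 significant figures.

35.7 hours

k = ln 2 / 12.6 = 0.05501 h⁻¹
f = 1 − e^(−kt)  ⇒  t = −ln(1 − f) / k
t = −ln(1 − 0.86) / 0.05501 = 1.966 / 0.05501 ≈ 35.7 hours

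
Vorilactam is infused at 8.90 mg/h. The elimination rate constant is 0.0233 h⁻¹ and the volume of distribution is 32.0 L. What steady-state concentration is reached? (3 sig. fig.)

11.9 mg/L

CL = k · V = 0.0233 × 32.0 = 0.7456 L/h
Css = rate / CL = 8.90 / 0.7456 ≈ 11.9 mg/L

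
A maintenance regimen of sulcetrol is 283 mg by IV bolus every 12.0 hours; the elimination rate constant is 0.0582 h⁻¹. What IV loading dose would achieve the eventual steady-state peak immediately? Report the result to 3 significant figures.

563 mg

Accumulation ratio R = 1 / (1 − e^(−kτ)) = 1 / (1 − e^(−0.05820×12.0)) = 1 / (1 − 0.4974) = 1.990
Loading dose = maintenance dose × R = 283 × 1.990 ≈ 563 mg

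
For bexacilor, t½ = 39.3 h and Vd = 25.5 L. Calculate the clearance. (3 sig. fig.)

0.450 L/h

k = ln 2 / t½ = ln 2 / 39.3 = 0.01764 h⁻¹
CL = k · V = 0.01764 × 25.5 ≈ 0.450 L/h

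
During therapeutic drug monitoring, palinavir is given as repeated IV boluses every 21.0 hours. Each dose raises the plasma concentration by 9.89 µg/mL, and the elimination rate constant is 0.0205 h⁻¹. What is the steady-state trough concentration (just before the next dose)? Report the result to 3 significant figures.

18.4 µg/mL

Fraction remaining after one interval: e^(−kτ) = e^(−0.02050 × 21.0) = 0.6502
R = 1 / (1 − 0.6502) = 2.859
Css,max = 9.89 × 2.859 = 28.27 µg/mL
Css,min = Css,max × e^(−kτ) = 28.27 × 0.6502 ≈ 18.4 µg/mL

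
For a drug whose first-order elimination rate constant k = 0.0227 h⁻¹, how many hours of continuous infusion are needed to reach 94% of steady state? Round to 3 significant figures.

f = 1 − e^(−kt)  ⇒  t = −ln(1 − f) / k
t = −ln(1 − 0.94) / 0.02270 = 2.813 / 0.02270 ≈ 124 hours

124 hours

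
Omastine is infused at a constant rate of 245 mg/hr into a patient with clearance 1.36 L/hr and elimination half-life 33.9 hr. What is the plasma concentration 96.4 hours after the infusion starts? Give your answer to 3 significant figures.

155 mg/L

Css = rate / CL = 245 / 1.36 = 180.1 mg/L
k = ln 2 / 33.9 = 0.02045 hr⁻¹
C(t) = Css (1 − e^(−kt)) = 180.1 × (1 − e^(−1.971)) = 180.1 × 0.8607 ≈ 155 mg/L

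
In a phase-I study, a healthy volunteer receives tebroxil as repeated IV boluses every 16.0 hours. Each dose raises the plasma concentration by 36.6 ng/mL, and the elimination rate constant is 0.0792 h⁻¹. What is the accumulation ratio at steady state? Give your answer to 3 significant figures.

1.39

Fraction remaining after one interval: e^(−kτ) = e^(−0.07920 × 16.0) = 0.2816
R = 1 / (1 − 0.2816) = 1 / 0.7184 ≈ 1.39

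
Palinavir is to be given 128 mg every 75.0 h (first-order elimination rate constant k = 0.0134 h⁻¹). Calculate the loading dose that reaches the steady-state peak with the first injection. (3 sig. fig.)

202 mg

Accumulation ratio R = 1 / (1 − e^(−kτ)) = 1 / (1 − e^(−0.01340×75.0)) = 1 / (1 − 0.3660) = 1.577
Loading dose = maintenance dose × R = 128 × 1.577 ≈ 202 mg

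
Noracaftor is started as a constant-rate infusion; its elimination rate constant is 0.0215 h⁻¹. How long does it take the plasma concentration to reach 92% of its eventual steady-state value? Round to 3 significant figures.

f = 1 − e^(−kt)  ⇒  t = −ln(1 − f) / k
t = −ln(1 − 0.92) / 0.02150 = 2.526 / 0.02150 ≈ 117 hours

117 hours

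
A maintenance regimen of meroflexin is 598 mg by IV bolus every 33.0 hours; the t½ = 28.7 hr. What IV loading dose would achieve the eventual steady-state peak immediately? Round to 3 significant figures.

1090 mg

k = ln 2 / 28.7 = 0.02415 hr⁻¹
Accumulation ratio R = 1 / (1 − e^(−kτ)) = 1 / (1 − e^(−0.02415×33.0)) = 1 / (1 − 0.4507) = 1.820
Loading dose = maintenance dose × R = 598 × 1.820 ≈ 1090 mg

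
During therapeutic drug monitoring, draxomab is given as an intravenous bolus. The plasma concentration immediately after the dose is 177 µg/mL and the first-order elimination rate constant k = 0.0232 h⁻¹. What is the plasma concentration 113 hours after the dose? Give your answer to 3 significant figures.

12.9 µg/mL

C(t) = C₀ e^(−kt) = 177 × e^(−0.02320 × 113) = 177 × e^(−2.622) = 177 × 0.07269 ≈ 12.9 µg/mL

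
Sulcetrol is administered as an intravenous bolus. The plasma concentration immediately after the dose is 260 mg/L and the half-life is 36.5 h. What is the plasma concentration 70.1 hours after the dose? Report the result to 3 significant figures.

k = ln 2 / 36.5 = 0.01899 h⁻¹
70.1 h is 1.921 half-lives, so C = 260 × (1/2)^1.921 = 260 × 0.2642 ≈ 68.7 mg/L

68.7 mg/L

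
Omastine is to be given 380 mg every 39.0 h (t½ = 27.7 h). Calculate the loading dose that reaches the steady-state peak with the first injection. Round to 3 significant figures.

k = ln 2 / 27.7 = 0.02502 h⁻¹
Accumulation ratio R = 1 / (1 − e^(−kτ)) = 1 / (1 − e^(−0.02502×39.0)) = 1 / (1 − 0.3768) = 1.605
Loading dose = maintenance dose × R = 380 × 1.605 ≈ 610 mg

610 mg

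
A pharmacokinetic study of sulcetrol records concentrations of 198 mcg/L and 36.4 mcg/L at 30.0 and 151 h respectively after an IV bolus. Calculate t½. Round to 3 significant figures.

49.5 hours

k = ln(C₁/C₂) / (t₂ − t₁) = ln(198/36.4) / (151 − 30.0)
  = 1.694 / 121.0 = 0.01400 h⁻¹
t½ = ln 2 / k = ln 2 / 0.01400 ≈ 49.5 hours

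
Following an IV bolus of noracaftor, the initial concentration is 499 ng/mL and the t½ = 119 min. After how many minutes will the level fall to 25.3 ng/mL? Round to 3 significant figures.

k = ln 2 / 119 = 0.005825 min⁻¹
C(t) = C₀ e^(−kt)  ⇒  t = ln(C₀/C) / k
t = ln(499/25.3) / 0.005825 = 2.982 / 0.005825 ≈ 512 minutes

512 minutes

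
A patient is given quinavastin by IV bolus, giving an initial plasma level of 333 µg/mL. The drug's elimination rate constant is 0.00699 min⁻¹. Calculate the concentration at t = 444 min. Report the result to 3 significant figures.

14.9 µg/mL

C(t) = C₀ e^(−kt) = 333 × e^(−0.006990 × 444) = 333 × e^(−3.104) = 333 × 0.04489 ≈ 14.9 µg/mL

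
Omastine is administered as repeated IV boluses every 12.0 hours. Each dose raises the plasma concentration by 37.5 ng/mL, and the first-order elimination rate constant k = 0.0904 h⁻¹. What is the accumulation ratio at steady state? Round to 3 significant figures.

1.51

Fraction remaining after one interval: e^(−kτ) = e^(−0.09040 × 12.0) = 0.3380
R = 1 / (1 − 0.3380) = 1 / 0.6620 ≈ 1.51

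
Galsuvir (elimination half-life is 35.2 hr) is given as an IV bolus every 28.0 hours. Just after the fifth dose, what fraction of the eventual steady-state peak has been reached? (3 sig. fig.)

0.937

k = ln 2 / 35.2 = 0.01969 hr⁻¹
f_n = 1 − e^(−nkτ) = 1 − e^(−5 × 0.01969 × 28.0) = 1 − e^(−2.757) = 1 − 0.06349 ≈ 0.937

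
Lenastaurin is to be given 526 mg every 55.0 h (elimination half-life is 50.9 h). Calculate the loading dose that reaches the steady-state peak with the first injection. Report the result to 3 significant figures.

k = ln 2 / 50.9 = 0.01362 h⁻¹
Accumulation ratio R = 1 / (1 − e^(−kτ)) = 1 / (1 − e^(−0.01362×55.0)) = 1 / (1 − 0.4728) = 1.897
Loading dose = maintenance dose × R = 526 × 1.897 ≈ 998 mg

998 mg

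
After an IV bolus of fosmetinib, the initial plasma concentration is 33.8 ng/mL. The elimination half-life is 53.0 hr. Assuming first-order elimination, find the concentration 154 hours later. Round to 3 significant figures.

k = ln 2 / 53.0 = 0.01308 hr⁻¹
C(t) = C₀ e^(−kt) = 33.8 × e^(−0.01308 × 154) = 33.8 × e^(−2.014) = 33.8 × 0.1334 ≈ 4.51 ng/mL

4.51 ng/mL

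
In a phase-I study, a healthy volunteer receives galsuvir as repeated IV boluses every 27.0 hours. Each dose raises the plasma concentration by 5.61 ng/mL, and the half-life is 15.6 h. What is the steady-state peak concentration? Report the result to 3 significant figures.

8.03 ng/mL

k = ln 2 / 15.6 = 0.04443 h⁻¹
Fraction remaining after one interval: e^(−kτ) = e^(−0.04443 × 27.0) = 0.3013
R = 1 / (1 − 0.3013) = 1.431
Css,max = 5.61 × 1.431 ≈ 8.03 ng/mL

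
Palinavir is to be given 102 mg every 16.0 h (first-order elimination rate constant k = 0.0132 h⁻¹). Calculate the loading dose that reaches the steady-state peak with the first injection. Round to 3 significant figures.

Accumulation ratio R = 1 / (1 − e^(−kτ)) = 1 / (1 − e^(−0.01320×16.0)) = 1 / (1 − 0.8096) = 5.252
Loading dose = maintenance dose × R = 102 × 5.252 ≈ 536 mg

536 mg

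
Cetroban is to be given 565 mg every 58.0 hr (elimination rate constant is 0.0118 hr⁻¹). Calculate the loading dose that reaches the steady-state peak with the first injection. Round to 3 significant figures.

Accumulation ratio R = 1 / (1 − e^(−kτ)) = 1 / (1 − e^(−0.01180×58.0)) = 1 / (1 − 0.5044) = 2.018
Loading dose = maintenance dose × R = 565 × 2.018 ≈ 1140 mg

1140 mg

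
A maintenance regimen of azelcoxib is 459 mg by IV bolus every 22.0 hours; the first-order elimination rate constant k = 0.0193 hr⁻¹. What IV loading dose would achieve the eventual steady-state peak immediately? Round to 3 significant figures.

1330 mg

Accumulation ratio R = 1 / (1 − e^(−kτ)) = 1 / (1 − e^(−0.01930×22.0)) = 1 / (1 − 0.6540) = 2.890
Loading dose = maintenance dose × R = 459 × 2.890 ≈ 1330 mg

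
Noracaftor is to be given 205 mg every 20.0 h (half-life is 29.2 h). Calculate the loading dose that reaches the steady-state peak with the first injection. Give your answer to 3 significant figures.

k = ln 2 / 29.2 = 0.02374 h⁻¹
Accumulation ratio R = 1 / (1 − e^(−kτ)) = 1 / (1 − e^(−0.02374×20.0)) = 1 / (1 − 0.6220) = 2.646
Loading dose = maintenance dose × R = 205 × 2.646 ≈ 542 mg

542 mg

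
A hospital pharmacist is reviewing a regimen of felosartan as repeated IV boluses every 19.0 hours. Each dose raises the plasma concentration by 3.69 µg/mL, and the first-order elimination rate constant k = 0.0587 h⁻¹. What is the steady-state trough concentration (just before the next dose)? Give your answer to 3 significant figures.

1.80 µg/mL

Fraction remaining after one interval: e^(−kτ) = e^(−0.05870 × 19.0) = 0.3278
R = 1 / (1 − 0.3278) = 1.488
Css,max = 3.69 × 1.488 = 5.490 µg/mL
Css,min = Css,max × e^(−kτ) = 5.490 × 0.3278 ≈ 1.80 µg/mL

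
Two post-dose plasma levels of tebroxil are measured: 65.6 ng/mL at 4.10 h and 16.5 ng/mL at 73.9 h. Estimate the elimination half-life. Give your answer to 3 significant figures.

k = ln(C₁/C₂) / (t₂ − t₁) = ln(65.6/16.5) / (73.9 − 4.10)
  = 1.380 / 69.80 = 0.01977 h⁻¹
t½ = ln 2 / k = ln 2 / 0.01977 ≈ 35.1 hours

35.1 hours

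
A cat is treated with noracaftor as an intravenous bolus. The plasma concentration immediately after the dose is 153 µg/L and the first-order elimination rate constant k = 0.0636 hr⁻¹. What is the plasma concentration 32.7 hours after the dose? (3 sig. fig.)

C(t) = C₀ e^(−kt) = 153 × e^(−0.06360 × 32.7) = 153 × e^(−2.080) = 153 × 0.1250 ≈ 19.1 µg/L

19.1 µg/L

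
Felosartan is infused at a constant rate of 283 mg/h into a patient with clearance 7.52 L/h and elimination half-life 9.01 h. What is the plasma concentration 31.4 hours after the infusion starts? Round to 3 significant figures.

Css = rate / CL = 283 / 7.52 = 37.63 mg/L
k = ln 2 / 9.01 = 0.07693 h⁻¹
C(t) = Css (1 − e^(−kt)) = 37.63 × (1 − e^(−2.416)) = 37.63 × 0.9107 ≈ 34.3 mg/L

34.3 mg/L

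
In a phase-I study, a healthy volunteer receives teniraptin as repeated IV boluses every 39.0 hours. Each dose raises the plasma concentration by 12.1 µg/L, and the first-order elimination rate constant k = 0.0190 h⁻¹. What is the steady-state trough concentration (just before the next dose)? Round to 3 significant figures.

Fraction remaining after one interval: e^(−kτ) = e^(−0.01900 × 39.0) = 0.4766
R = 1 / (1 − 0.4766) = 1.911
Css,max = 12.1 × 1.911 = 23.12 µg/L
Css,min = Css,max × e^(−kτ) = 23.12 × 0.4766 ≈ 11.0 µg/L

11.0 µg/L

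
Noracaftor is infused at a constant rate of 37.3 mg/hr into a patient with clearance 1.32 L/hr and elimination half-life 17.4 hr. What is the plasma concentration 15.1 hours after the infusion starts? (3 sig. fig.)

12.8 µg/mL

Css = rate / CL = 37.3 / 1.32 = 28.26 µg/mL
k = ln 2 / 17.4 = 0.03984 hr⁻¹
C(t) = Css (1 − e^(−kt)) = 28.26 × (1 − e^(−0.6015)) = 28.26 × 0.4520 ≈ 12.8 µg/mL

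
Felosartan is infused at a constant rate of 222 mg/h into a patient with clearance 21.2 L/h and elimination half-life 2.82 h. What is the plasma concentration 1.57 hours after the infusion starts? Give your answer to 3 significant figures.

Css = rate / CL = 222 / 21.2 = 10.47 µg/mL
k = ln 2 / 2.82 = 0.2458 h⁻¹
C(t) = Css (1 − e^(−kt)) = 10.47 × (1 − e^(−0.3859)) = 10.47 × 0.3202 ≈ 3.35 µg/mL

3.35 µg/mL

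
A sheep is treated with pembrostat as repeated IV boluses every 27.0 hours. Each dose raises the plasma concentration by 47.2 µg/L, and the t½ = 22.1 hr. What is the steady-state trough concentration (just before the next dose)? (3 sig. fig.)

35.4 µg/L

k = ln 2 / 22.1 = 0.03136 hr⁻¹
Fraction remaining after one interval: e^(−kτ) = e^(−0.03136 × 27.0) = 0.4288
R = 1 / (1 − 0.4288) = 1.751
Css,max = 47.2 × 1.751 = 82.63 µg/L
Css,min = Css,max × e^(−kτ) = 82.63 × 0.4288 ≈ 35.4 µg/L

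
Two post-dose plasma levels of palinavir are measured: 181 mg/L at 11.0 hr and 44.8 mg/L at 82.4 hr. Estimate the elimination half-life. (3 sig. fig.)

35.4 hours

k = ln(C₁/C₂) / (t₂ − t₁) = ln(181/44.8) / (82.4 − 11.0)
  = 1.396 / 71.40 = 0.01956 hr⁻¹
t½ = ln 2 / k = ln 2 / 0.01956 ≈ 35.4 hours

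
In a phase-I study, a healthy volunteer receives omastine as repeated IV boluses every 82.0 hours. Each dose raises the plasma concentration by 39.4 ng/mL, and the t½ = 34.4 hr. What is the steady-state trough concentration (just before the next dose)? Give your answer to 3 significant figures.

9.34 ng/mL

k = ln 2 / 34.4 = 0.02015 hr⁻¹
Fraction remaining after one interval: e^(−kτ) = e^(−0.02015 × 82.0) = 0.1916
R = 1 / (1 − 0.1916) = 1.237
Css,max = 39.4 × 1.237 = 48.74 ng/mL
Css,min = Css,max × e^(−kτ) = 48.74 × 0.1916 ≈ 9.34 ng/mL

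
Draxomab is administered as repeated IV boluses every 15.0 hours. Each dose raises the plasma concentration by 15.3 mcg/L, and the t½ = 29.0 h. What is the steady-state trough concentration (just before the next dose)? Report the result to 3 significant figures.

35.5 mcg/L

k = ln 2 / 29.0 = 0.02390 h⁻¹
Fraction remaining after one interval: e^(−kτ) = e^(−0.02390 × 15.0) = 0.6987
R = 1 / (1 − 0.6987) = 3.319
Css,max = 15.3 × 3.319 = 50.78 mcg/L
Css,min = Css,max × e^(−kτ) = 50.78 × 0.6987 ≈ 35.5 mcg/L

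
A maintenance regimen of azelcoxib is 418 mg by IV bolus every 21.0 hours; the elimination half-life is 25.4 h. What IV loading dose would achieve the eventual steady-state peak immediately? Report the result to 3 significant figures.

k = ln 2 / 25.4 = 0.02729 h⁻¹
Accumulation ratio R = 1 / (1 − e^(−kτ)) = 1 / (1 − e^(−0.02729×21.0)) = 1 / (1 − 0.5638) = 2.292
Loading dose = maintenance dose × R = 418 × 2.292 ≈ 958 mg

958 mg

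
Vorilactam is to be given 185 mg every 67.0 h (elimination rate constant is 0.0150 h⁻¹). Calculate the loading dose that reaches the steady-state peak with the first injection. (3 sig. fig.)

292 mg

Accumulation ratio R = 1 / (1 − e^(−kτ)) = 1 / (1 − e^(−0.01500×67.0)) = 1 / (1 − 0.3660) = 1.577
Loading dose = maintenance dose × R = 185 × 1.577 ≈ 292 mg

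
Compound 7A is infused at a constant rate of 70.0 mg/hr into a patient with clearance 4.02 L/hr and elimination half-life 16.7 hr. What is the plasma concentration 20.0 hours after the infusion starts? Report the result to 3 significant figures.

Css = rate / CL = 70.0 / 4.02 = 17.41 mg/L
k = ln 2 / 16.7 = 0.04151 hr⁻¹
C(t) = Css (1 − e^(−kt)) = 17.41 × (1 − e^(−0.8301)) = 17.41 × 0.5640 ≈ 9.82 mg/L

9.82 mg/L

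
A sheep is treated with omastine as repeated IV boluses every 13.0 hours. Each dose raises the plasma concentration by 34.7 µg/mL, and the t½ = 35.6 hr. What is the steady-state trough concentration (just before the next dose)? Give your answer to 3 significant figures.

120 µg/mL

k = ln 2 / 35.6 = 0.01947 hr⁻¹
Fraction remaining after one interval: e^(−kτ) = e^(−0.01947 × 13.0) = 0.7764
R = 1 / (1 − 0.7764) = 4.472
Css,max = 34.7 × 4.472 = 155.2 µg/mL
Css,min = Css,max × e^(−kτ) = 155.2 × 0.7764 ≈ 120 µg/mL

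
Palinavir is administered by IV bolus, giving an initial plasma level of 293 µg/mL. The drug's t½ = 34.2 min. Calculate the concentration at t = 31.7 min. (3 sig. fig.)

k = ln 2 / 34.2 = 0.02027 min⁻¹
C(t) = C₀ e^(−kt) = 293 × e^(−0.02027 × 31.7) = 293 × e^(−0.6425) = 293 × 0.5260 ≈ 154 µg/mL

154 µg/mL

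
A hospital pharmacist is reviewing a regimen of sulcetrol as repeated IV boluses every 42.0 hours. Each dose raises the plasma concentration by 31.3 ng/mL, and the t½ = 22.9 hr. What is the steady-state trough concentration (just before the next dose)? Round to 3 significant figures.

k = ln 2 / 22.9 = 0.03027 hr⁻¹
Fraction remaining after one interval: e^(−kτ) = e^(−0.03027 × 42.0) = 0.2805
R = 1 / (1 − 0.2805) = 1.390
Css,max = 31.3 × 1.390 = 43.50 ng/mL
Css,min = Css,max × e^(−kτ) = 43.50 × 0.2805 ≈ 12.2 ng/mL

12.2 ng/mL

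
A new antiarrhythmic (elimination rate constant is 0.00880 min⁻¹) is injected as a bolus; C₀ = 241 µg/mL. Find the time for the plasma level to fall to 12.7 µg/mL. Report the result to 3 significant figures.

334 minutes

C(t) = C₀ e^(−kt)  ⇒  t = ln(C₀/C) / k
t = ln(241/12.7) / 0.008800 = 2.943 / 0.008800 ≈ 334 minutes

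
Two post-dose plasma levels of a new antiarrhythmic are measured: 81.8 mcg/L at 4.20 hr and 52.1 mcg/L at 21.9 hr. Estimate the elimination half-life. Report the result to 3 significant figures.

27.2 hours

k = ln(C₁/C₂) / (t₂ − t₁) = ln(81.8/52.1) / (21.9 − 4.20)
  = 0.4511 / 17.70 = 0.02549 hr⁻¹
t½ = ln 2 / k = ln 2 / 0.02549 ≈ 27.2 hours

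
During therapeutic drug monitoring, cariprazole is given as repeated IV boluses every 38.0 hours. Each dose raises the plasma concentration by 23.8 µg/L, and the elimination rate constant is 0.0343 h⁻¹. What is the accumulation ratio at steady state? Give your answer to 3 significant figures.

Fraction remaining after one interval: e^(−kτ) = e^(−0.03430 × 38.0) = 0.2716
R = 1 / (1 − 0.2716) = 1 / 0.7284 ≈ 1.37

1.37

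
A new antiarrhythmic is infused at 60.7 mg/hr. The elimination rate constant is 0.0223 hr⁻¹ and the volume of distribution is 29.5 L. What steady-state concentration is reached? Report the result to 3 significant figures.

CL = k · V = 0.0223 × 29.5 = 0.6579 L/hr
Css = rate / CL = 60.7 / 0.6579 ≈ 92.3 µg/mL

92.3 µg/mL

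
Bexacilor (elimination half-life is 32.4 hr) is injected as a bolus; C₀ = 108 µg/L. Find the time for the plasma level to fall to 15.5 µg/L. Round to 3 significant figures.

k = ln 2 / 32.4 = 0.02139 hr⁻¹
C(t) = C₀ e^(−kt)  ⇒  t = ln(C₀/C) / k
t = ln(108/15.5) / 0.02139 = 1.941 / 0.02139 ≈ 90.7 hours

90.7 hours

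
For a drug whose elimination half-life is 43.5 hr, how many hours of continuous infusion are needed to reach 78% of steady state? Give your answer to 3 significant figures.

95.0 hours

k = ln 2 / 43.5 = 0.01593 hr⁻¹
f = 1 − e^(−kt)  ⇒  t = −ln(1 − f) / k
t = −ln(1 − 0.78) / 0.01593 = 1.514 / 0.01593 ≈ 95.0 hours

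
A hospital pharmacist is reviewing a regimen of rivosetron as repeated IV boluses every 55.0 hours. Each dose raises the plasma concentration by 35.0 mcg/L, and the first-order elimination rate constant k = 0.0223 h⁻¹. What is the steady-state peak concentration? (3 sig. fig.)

Fraction remaining after one interval: e^(−kτ) = e^(−0.02230 × 55.0) = 0.2933
R = 1 / (1 − 0.2933) = 1.415
Css,max = 35.0 × 1.415 ≈ 49.5 mcg/L

49.5 mcg/L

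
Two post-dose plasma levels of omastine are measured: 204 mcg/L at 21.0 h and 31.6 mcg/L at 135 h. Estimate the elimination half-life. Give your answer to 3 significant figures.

42.4 hours

k = ln(C₁/C₂) / (t₂ − t₁) = ln(204/31.6) / (135 − 21.0)
  = 1.865 / 114.0 = 0.01636 h⁻¹
t½ = ln 2 / k = ln 2 / 0.01636 ≈ 42.4 hours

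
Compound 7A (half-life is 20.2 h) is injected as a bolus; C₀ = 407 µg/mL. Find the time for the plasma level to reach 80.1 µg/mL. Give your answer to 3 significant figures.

k = ln 2 / 20.2 = 0.03431 h⁻¹
C(t) = C₀ e^(−kt)  ⇒  t = ln(C₀/C) / k
t = ln(407/80.1) / 0.03431 = 1.626 / 0.03431 ≈ 47.4 hours

47.4 hours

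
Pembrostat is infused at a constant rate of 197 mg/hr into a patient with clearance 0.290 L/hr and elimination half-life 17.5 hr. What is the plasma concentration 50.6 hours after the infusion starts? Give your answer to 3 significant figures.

Css = rate / CL = 197 / 0.290 = 679.3 µg/mL
k = ln 2 / 17.5 = 0.03961 hr⁻¹
C(t) = Css (1 − e^(−kt)) = 679.3 × (1 − e^(−2.004)) = 679.3 × 0.8652 ≈ 588 µg/mL

588 µg/mL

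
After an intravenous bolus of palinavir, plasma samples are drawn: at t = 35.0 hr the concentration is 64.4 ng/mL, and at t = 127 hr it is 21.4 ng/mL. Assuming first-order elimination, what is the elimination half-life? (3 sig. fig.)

57.9 hours

k = ln(C₁/C₂) / (t₂ − t₁) = ln(64.4/21.4) / (127 − 35.0)
  = 1.102 / 92.00 = 0.01198 hr⁻¹
t½ = ln 2 / k = ln 2 / 0.01198 ≈ 57.9 hours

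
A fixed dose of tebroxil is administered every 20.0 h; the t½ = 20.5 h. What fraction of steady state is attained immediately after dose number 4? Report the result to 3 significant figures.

k = ln 2 / 20.5 = 0.03381 h⁻¹
f_n = 1 − e^(−nkτ) = 1 − e^(−4 × 0.03381 × 20.0) = 1 − e^(−2.705) = 1 − 0.06687 ≈ 0.933

0.933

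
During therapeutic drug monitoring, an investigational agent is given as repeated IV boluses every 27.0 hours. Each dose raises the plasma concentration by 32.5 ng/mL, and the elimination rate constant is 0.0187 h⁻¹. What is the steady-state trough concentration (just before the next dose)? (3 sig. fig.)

Fraction remaining after one interval: e^(−kτ) = e^(−0.01870 × 27.0) = 0.6036
R = 1 / (1 − 0.6036) = 2.522
Css,max = 32.5 × 2.522 = 81.98 ng/mL
Css,min = Css,max × e^(−kτ) = 81.98 × 0.6036 ≈ 49.5 ng/mL

49.5 ng/mL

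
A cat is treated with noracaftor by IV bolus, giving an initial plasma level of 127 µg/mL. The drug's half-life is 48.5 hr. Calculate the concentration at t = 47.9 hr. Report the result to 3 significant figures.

64.0 µg/mL

k = ln 2 / 48.5 = 0.01429 hr⁻¹
47.9 hr is 0.9876 half-lives, so C = 127 × (1/2)^0.9876 = 127 × 0.5043 ≈ 64.0 µg/mL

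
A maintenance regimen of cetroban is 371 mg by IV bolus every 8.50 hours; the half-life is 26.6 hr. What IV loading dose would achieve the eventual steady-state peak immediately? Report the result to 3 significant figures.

1870 mg

k = ln 2 / 26.6 = 0.02606 hr⁻¹
Accumulation ratio R = 1 / (1 − e^(−kτ)) = 1 / (1 − e^(−0.02606×8.50)) = 1 / (1 − 0.8013) = 5.033
Loading dose = maintenance dose × R = 371 × 5.033 ≈ 1870 mg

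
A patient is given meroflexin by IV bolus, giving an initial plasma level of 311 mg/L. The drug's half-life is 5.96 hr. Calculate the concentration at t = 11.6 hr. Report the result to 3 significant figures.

80.7 mg/L

k = ln 2 / 5.96 = 0.1163 hr⁻¹
11.6 hr is 1.946 half-lives, so C = 311 × (1/2)^1.946 = 311 × 0.2595 ≈ 80.7 mg/L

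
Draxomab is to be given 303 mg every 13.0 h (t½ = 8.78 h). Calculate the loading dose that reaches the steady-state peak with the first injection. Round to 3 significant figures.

472 mg

k = ln 2 / 8.78 = 0.07895 h⁻¹
Accumulation ratio R = 1 / (1 − e^(−kτ)) = 1 / (1 − e^(−0.07895×13.0)) = 1 / (1 − 0.3583) = 1.558
Loading dose = maintenance dose × R = 303 × 1.558 ≈ 472 mg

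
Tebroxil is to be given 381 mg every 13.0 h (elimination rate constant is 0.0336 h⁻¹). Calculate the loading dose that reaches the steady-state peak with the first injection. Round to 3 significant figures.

1080 mg

Accumulation ratio R = 1 / (1 − e^(−kτ)) = 1 / (1 − e^(−0.03360×13.0)) = 1 / (1 − 0.6461) = 2.826
Loading dose = maintenance dose × R = 381 × 2.826 ≈ 1080 mg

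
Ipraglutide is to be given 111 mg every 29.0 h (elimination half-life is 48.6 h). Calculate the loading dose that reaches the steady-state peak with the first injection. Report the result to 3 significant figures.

328 mg

k = ln 2 / 48.6 = 0.01426 h⁻¹
Accumulation ratio R = 1 / (1 − e^(−kτ)) = 1 / (1 − e^(−0.01426×29.0)) = 1 / (1 − 0.6613) = 2.952
Loading dose = maintenance dose × R = 111 × 2.952 ≈ 328 mg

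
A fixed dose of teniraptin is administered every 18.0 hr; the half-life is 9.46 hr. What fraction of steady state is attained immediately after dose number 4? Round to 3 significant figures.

k = ln 2 / 9.46 = 0.07327 hr⁻¹
f_n = 1 − e^(−nkτ) = 1 − e^(−4 × 0.07327 × 18.0) = 1 − e^(−5.276) = 1 − 0.005115 ≈ 0.995

0.995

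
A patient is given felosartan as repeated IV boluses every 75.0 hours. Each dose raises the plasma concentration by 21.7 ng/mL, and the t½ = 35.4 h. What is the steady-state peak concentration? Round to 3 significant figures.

28.2 ng/mL

k = ln 2 / 35.4 = 0.01958 h⁻¹
Fraction remaining after one interval: e^(−kτ) = e^(−0.01958 × 75.0) = 0.2303
R = 1 / (1 − 0.2303) = 1.299
Css,max = 21.7 × 1.299 ≈ 28.2 ng/mL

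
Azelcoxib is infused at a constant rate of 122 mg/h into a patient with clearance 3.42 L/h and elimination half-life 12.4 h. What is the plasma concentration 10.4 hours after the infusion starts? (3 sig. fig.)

Css = rate / CL = 122 / 3.42 = 35.67 mg/L
k = ln 2 / 12.4 = 0.05590 h⁻¹
C(t) = Css (1 − e^(−kt)) = 35.67 × (1 − e^(−0.5813)) = 35.67 × 0.4409 ≈ 15.7 mg/L

15.7 mg/L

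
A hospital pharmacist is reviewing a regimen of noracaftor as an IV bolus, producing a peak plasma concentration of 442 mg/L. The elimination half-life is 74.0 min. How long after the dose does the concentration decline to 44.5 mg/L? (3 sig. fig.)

k = ln 2 / 74.0 = 0.009367 min⁻¹
C(t) = C₀ e^(−kt)  ⇒  t = ln(C₀/C) / k
t = ln(442/44.5) / 0.009367 = 2.296 / 0.009367 ≈ 245 minutes

245 minutes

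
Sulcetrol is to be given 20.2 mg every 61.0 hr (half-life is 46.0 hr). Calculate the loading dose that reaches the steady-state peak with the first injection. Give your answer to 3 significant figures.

k = ln 2 / 46.0 = 0.01507 hr⁻¹
Accumulation ratio R = 1 / (1 − e^(−kτ)) = 1 / (1 − e^(−0.01507×61.0)) = 1 / (1 − 0.3988) = 1.663
Loading dose = maintenance dose × R = 20.2 × 1.663 ≈ 33.6 mg

33.6 mg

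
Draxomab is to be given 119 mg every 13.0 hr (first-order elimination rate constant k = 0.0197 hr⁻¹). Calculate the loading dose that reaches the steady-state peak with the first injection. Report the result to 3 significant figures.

527 mg

Accumulation ratio R = 1 / (1 − e^(−kτ)) = 1 / (1 − e^(−0.01970×13.0)) = 1 / (1 − 0.7741) = 4.426
Loading dose = maintenance dose × R = 119 × 4.426 ≈ 527 mg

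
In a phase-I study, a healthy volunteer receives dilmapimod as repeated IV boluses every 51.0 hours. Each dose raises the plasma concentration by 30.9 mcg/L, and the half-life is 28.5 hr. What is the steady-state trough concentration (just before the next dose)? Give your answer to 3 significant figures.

12.6 mcg/L

k = ln 2 / 28.5 = 0.02432 hr⁻¹
Fraction remaining after one interval: e^(−kτ) = e^(−0.02432 × 51.0) = 0.2893
R = 1 / (1 − 0.2893) = 1.407
Css,max = 30.9 × 1.407 = 43.48 mcg/L
Css,min = Css,max × e^(−kτ) = 43.48 × 0.2893 ≈ 12.6 mcg/L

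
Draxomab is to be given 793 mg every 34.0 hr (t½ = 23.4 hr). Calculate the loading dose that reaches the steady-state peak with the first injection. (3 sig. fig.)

k = ln 2 / 23.4 = 0.02962 hr⁻¹
Accumulation ratio R = 1 / (1 − e^(−kτ)) = 1 / (1 − e^(−0.02962×34.0)) = 1 / (1 − 0.3653) = 1.575
Loading dose = maintenance dose × R = 793 × 1.575 ≈ 1250 mg

1250 mg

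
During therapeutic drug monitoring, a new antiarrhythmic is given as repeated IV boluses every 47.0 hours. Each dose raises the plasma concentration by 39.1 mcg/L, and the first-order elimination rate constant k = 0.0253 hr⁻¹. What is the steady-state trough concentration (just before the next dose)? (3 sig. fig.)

Fraction remaining after one interval: e^(−kτ) = e^(−0.02530 × 47.0) = 0.3045
R = 1 / (1 − 0.3045) = 1.438
Css,max = 39.1 × 1.438 = 56.22 mcg/L
Css,min = Css,max × e^(−kτ) = 56.22 × 0.3045 ≈ 17.1 mcg/L

17.1 mcg/L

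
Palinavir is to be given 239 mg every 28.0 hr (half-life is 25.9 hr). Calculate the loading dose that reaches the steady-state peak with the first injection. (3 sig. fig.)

453 mg

k = ln 2 / 25.9 = 0.02676 hr⁻¹
Accumulation ratio R = 1 / (1 − e^(−kτ)) = 1 / (1 − e^(−0.02676×28.0)) = 1 / (1 − 0.4727) = 1.896
Loading dose = maintenance dose × R = 239 × 1.896 ≈ 453 mg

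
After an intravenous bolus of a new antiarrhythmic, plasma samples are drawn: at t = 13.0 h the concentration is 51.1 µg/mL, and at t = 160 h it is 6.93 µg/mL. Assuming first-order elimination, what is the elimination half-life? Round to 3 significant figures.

k = ln(C₁/C₂) / (t₂ − t₁) = ln(51.1/6.93) / (160 − 13.0)
  = 1.998 / 147.0 = 0.01359 h⁻¹
t½ = ln 2 / k = ln 2 / 0.01359 ≈ 51.0 hours

51.0 hours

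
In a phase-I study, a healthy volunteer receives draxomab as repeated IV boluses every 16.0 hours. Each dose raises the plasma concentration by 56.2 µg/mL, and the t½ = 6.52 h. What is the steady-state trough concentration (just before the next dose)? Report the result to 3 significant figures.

k = ln 2 / 6.52 = 0.1063 h⁻¹
Fraction remaining after one interval: e^(−kτ) = e^(−0.1063 × 16.0) = 0.1825
R = 1 / (1 − 0.1825) = 1.223
Css,max = 56.2 × 1.223 = 68.75 µg/mL
Css,min = Css,max × e^(−kτ) = 68.75 × 0.1825 ≈ 12.5 µg/mL

12.5 µg/mL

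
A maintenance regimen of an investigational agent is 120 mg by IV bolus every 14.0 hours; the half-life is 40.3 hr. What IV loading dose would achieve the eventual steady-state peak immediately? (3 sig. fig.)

k = ln 2 / 40.3 = 0.01720 hr⁻¹
Accumulation ratio R = 1 / (1 − e^(−kτ)) = 1 / (1 − e^(−0.01720×14.0)) = 1 / (1 − 0.7860) = 4.673
Loading dose = maintenance dose × R = 120 × 4.673 ≈ 561 mg

561 mg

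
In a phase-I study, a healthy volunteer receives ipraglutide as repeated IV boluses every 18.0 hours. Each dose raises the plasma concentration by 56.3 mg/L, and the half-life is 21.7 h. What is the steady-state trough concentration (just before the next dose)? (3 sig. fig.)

72.5 mg/L

k = ln 2 / 21.7 = 0.03194 h⁻¹
Fraction remaining after one interval: e^(−kτ) = e^(−0.03194 × 18.0) = 0.5627
R = 1 / (1 − 0.5627) = 2.287
Css,max = 56.3 × 2.287 = 128.8 mg/L
Css,min = Css,max × e^(−kτ) = 128.8 × 0.5627 ≈ 72.5 mg/L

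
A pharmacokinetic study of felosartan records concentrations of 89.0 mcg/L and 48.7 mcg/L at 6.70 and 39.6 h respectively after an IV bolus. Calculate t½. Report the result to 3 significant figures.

37.8 hours

k = ln(C₁/C₂) / (t₂ − t₁) = ln(89.0/48.7) / (39.6 − 6.70)
  = 0.6030 / 32.90 = 0.01833 h⁻¹
t½ = ln 2 / k = ln 2 / 0.01833 ≈ 37.8 hours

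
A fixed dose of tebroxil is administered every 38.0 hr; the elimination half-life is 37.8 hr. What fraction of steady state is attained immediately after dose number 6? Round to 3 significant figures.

0.985

k = ln 2 / 37.8 = 0.01834 hr⁻¹
f_n = 1 − e^(−nkτ) = 1 − e^(−6 × 0.01834 × 38.0) = 1 − e^(−4.181) = 1 − 0.01528 ≈ 0.985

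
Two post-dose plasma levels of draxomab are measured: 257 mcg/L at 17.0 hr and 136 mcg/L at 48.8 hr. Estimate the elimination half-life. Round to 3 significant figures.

k = ln(C₁/C₂) / (t₂ − t₁) = ln(257/136) / (48.8 − 17.0)
  = 0.6364 / 31.80 = 0.02001 hr⁻¹
t½ = ln 2 / k = ln 2 / 0.02001 ≈ 34.6 hours

34.6 hours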